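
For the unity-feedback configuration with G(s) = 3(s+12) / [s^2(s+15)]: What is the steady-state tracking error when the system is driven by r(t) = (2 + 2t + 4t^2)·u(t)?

10/3

Two free integrators in G(s): this is a type 2 system. Taking each input component in turn:
  • 2: tracked with zero error.
  • 2t: tracked with zero error.
  • 4t^2: e_ss = 8/K_a with K_a=2.4 → 10/3.
Total e_ss = 10/3.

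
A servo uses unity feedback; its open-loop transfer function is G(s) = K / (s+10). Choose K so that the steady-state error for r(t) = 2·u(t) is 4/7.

The open loop has no poles at the origin → type 0 system.
K_p = lim_{s→0} G(s) = K / (10) = 0.1·K.
e_ss = 2/(1 + K_p) = 4/7 ⇒ 1 + 0.1·K = 3.5 ⇒ K = 25.

25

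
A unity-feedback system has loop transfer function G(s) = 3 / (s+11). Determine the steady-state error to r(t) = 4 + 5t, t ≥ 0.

infinity

The open loop has no poles at the origin → type 0 system. Taking each input component in turn:
  • 4: e_ss = 4/(1+K_p) with K_p=3/11 → 22/7.
  • 5t: a type-0 system cannot track it, e_ss → ∞.
The unbounded component dominates.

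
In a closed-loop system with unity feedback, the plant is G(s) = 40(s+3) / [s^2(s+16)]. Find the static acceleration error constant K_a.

7.5

G(s) has two factors of s in the denominator, so the system is type 2.
K_a = lim_{s→0} s^2·G(s) = 40·3 / (16) = 7.5.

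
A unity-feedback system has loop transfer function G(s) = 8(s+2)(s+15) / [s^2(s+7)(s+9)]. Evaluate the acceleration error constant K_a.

System type = 2 (two poles at s=0).
K_a = lim_{s→0} s^2·G(s) = 8·2·15 / (7·9) = 80/21.

80/21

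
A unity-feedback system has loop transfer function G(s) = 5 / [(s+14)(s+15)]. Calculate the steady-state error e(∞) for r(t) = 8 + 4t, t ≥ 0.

The open loop has no poles at the origin → type 0 system. Taking each input component in turn:
  • 8: e_ss = 8/(1+K_p) with K_p=1/42 → 336/43.
  • 4t: a type-0 system cannot track it, e_ss → ∞.
The unbounded component dominates.

infinity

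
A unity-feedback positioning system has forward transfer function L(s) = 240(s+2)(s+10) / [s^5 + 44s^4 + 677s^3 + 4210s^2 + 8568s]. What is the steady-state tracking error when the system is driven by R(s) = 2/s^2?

3.57

Factoring s from the denominator leaves a polynomial with constant term 8568, so the system is type 1.
K_v = lim_{s→0} s·L(s) = 240·2·10 / 8568 = 200/357.
e_ss = 2/K_v = 2/(200/357) = 3.57.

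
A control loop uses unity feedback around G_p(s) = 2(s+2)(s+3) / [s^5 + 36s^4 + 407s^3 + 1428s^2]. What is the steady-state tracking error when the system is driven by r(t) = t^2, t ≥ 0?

238

Factoring s^2 from the denominator leaves a polynomial with constant term 1428, so the system is type 2.
K_a = lim_{s→0} s^2·G_p(s) = 2·2·3 / 1428 = 1/119.
r(t) = t^2 gives R(s) = 2/s^3.
e_ss = 2/K_a = 2/(1/119) = 238.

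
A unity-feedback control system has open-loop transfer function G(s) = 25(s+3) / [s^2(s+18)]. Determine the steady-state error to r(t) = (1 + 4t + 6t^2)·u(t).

System type = 2 (two poles at s=0). Treating each term separately:
  • 1: tracked with zero error.
  • 4t: tracked with zero error.
  • 6t^2: e_ss = 12/K_a with K_a=25/6 → 2.88.
Total e_ss = 2.88.

2.88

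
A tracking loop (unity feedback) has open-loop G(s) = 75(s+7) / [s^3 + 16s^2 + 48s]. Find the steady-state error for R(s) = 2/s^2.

Factoring s from the denominator leaves a polynomial with constant term 48, so the system is type 1.
K_v = lim_{s→0} s·G(s) = 75·7 / 48 = 10.9375.
e_ss = 2/K_v = 2/10.9375 = 32/175.

32/175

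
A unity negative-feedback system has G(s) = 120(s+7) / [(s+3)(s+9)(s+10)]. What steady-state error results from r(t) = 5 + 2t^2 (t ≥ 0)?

System type = 0 (no poles at s=0). Treating each term separately:
  • 5: e_ss = 5/(1+K_p) with K_p=28/9 → 45/37.
  • 2t^2: a type-0 system cannot track it, e_ss → ∞.
The unbounded component dominates.

infinity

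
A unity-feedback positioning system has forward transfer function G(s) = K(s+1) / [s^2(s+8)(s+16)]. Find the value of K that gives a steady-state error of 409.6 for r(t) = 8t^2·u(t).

5

G(s) has two factors of s in the denominator, so the system is type 2.
K_a = lim_{s→0} s^2·G(s) = K·1 / (8·16) = (1/128)·K.
e_ss = 16/K_a = 409.6 ⇒ K_a = 5/128 ⇒ K = (5/128)/(1/128) = 5.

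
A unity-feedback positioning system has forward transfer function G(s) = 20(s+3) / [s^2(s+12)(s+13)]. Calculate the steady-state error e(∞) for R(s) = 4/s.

System type = 2 (two poles at s=0).
K_p = ∞ for a type-2 system; e_ss to a step is zero.

0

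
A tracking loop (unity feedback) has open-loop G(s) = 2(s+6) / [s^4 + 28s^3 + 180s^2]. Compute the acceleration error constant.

The denominator has no term below 180s^2 — 2 poles at s=0, type 2.
K_a = lim_{s→0} s^2·G(s) = 2·6 / 180 = 1/15.

1/15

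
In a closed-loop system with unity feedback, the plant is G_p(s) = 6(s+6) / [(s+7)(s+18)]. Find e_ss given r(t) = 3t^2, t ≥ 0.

No free integrators in G_p(s): this is a type 0 system.
K_a = lim_{s→0} s^2·G_p(s) = 0; the steady-state error to this parabolic input grows without bound.

infinity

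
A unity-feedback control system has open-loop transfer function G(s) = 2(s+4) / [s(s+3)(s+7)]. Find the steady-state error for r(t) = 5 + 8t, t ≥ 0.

21

One free integrator in G(s): this is a type 1 system. By superposition:
  • 5: tracked with zero error.
  • 8t: e_ss = 8/K_v with K_v=8/21 → 21.
Total e_ss = 21.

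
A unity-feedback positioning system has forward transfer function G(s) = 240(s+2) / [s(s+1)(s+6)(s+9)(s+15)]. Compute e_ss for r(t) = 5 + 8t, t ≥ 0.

13.5

The open loop has one pole at the origin → type 1 system. By superposition:
  • 5: tracked with zero error.
  • 8t: e_ss = 8/K_v with K_v=16/27 → 13.5.
Total e_ss = 13.5.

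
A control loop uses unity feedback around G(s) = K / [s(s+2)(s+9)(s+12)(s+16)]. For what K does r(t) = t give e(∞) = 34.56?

100

G(s) has one factor of s in the denominator, so the system is type 1.
K_v = lim_{s→0} s·G(s) = K / (2·9·12·16) = (1/3456)·K.
e_ss = 1/K_v = 34.56 ⇒ K_v = 25/864 ⇒ K = (25/864)/(1/3456) = 100.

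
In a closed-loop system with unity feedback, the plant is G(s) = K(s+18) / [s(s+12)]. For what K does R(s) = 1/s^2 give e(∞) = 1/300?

200

System type = 1 (one pole at s=0).
K_v = lim_{s→0} s·G(s) = K·18 / (12) = 1.5·K.
e_ss = 1/K_v = 1/300 ⇒ K_v = 300 ⇒ K = 300/1.5 = 200.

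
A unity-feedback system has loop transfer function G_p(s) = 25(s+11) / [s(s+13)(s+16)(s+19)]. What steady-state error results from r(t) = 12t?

47424/275

G_p(s) has one factor of s in the denominator, so the system is type 1.
K_v = lim_{s→0} s·G_p(s) = 25·11 / (13·16·19) = 275/3952.
e_ss = 12/K_v = 12/(275/3952) = 47424/275.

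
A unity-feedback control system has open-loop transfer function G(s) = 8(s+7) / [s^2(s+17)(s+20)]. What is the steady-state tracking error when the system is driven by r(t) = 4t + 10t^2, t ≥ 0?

Two free integrators in G(s): this is a type 2 system. By superposition:
  • 4t: tracked with zero error.
  • 10t^2: e_ss = 20/K_a with K_a=14/85 → 850/7.
Total e_ss = 850/7.

850/7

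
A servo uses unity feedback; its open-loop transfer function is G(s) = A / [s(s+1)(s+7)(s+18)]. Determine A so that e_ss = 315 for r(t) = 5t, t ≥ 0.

2

One free integrator in G(s): this is a type 1 system.
K_v = lim_{s→0} s·G(s) = A / (1·7·18) = (1/126)·A.
e_ss = 5/K_v = 315 ⇒ K_v = 1/63 ⇒ A = (1/63)/(1/126) = 2.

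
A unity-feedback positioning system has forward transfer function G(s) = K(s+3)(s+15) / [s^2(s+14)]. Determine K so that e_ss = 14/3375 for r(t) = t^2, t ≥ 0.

The open loop has two poles at the origin → type 2 system.
K_a = lim_{s→0} s^2·G(s) = K·3·15 / (14) = (45/14)·K.
e_ss = 2/K_a = 14/3375 ⇒ K_a = 3375/7 ⇒ K = (3375/7)/(45/14) = 150.

150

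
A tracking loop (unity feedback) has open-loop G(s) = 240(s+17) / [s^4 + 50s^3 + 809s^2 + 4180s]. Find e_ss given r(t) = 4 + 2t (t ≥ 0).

The denominator has no term below 4180s — 1 pole at s=0, type 1. By superposition:
  • 4: tracked with zero error.
  • 2t: e_ss = 2/K_v with K_v=204/209 → 209/102.
Total e_ss = 209/102.

209/102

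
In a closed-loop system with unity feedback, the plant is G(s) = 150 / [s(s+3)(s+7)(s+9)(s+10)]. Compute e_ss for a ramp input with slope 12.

151.2

One free integrator in G(s): this is a type 1 system.
K_v = lim_{s→0} s·G(s) = 150 / (3·7·9·10) = 5/63.
e_ss = 12/K_v = 12/(5/63) = 151.2.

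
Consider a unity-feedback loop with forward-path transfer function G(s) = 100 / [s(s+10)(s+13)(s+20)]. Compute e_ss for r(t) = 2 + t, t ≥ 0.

The open loop has one pole at the origin → type 1 system. Taking each input component in turn:
  • 2: tracked with zero error.
  • t: e_ss = 1/K_v with K_v=1/26 → 26.
Total e_ss = 26.

26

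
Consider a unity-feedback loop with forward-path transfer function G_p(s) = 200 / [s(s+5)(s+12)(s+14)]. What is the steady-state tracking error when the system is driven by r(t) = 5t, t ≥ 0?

System type = 1 (one pole at s=0).
K_v = lim_{s→0} s·G_p(s) = 200 / (5·12·14) = 5/21.
e_ss = 5/K_v = 5/(5/21) = 21.

21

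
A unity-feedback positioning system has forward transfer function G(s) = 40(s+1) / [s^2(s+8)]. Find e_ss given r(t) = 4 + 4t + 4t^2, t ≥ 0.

1.6

Two free integrators in G(s): this is a type 2 system. Taking each input component in turn:
  • 4: tracked with zero error.
  • 4t: tracked with zero error.
  • 4t^2: e_ss = 8/K_a with K_a=5 → 1.6.
Total e_ss = 1.6.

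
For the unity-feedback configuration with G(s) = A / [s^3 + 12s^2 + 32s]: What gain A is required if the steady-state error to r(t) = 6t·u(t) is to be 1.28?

The denominator has no term below 32s — 1 pole at s=0, type 1.
K_v = lim_{s→0} s·G(s) = A / 32 = (1/32)·A.
e_ss = 6/K_v = 1.28 ⇒ K_v = 4.6875 ⇒ A = 4.6875/(1/32) = 150.

150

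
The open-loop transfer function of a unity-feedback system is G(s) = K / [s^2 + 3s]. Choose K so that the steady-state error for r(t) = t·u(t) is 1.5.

2

Lowest-order denominator term is 3s, so the open loop has 1 pole at the origin → type 1 system.
K_v = lim_{s→0} s·G(s) = K / 3 = (1/3)·K.
e_ss = 1/K_v = 1.5 ⇒ K_v = 2/3 ⇒ K = (2/3)/(1/3) = 2.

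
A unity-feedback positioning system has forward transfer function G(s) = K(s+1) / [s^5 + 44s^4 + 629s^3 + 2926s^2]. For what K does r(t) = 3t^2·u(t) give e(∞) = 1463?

12

Lowest-order denominator term is 2926s^2, so the open loop has 2 poles at the origin → type 2 system.
K_a = lim_{s→0} s^2·G(s) = K·1 / 2926 = (1/2926)·K.
e_ss = 6/K_a = 1463 ⇒ K_a = 6/1463 ⇒ K = (6/1463)/(1/2926) = 12.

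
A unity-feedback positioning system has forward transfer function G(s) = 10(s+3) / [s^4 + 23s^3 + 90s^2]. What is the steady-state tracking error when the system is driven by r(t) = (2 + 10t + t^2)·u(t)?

Factoring s^2 from the denominator leaves a polynomial with constant term 90, so the system is type 2. By superposition:
  • 2: tracked with zero error.
  • 10t: tracked with zero error.
  • t^2: e_ss = 2/K_a with K_a=1/3 → 6.
Total e_ss = 6.

6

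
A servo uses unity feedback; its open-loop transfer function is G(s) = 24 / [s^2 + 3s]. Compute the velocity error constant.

8

The denominator has no term below 3s — 1 pole at s=0, type 1.
K_v = lim_{s→0} s·G(s) = 24 / 3 = 8.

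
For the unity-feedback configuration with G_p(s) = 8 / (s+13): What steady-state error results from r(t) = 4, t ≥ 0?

G_p(s) has no factors of s in the denominator, so the system is type 0.
K_p = lim_{s→0} G_p(s) = 8 / (13) = 8/13.
e_ss = 4/(1 + K_p) = 4/(21/13) = 52/21.

52/21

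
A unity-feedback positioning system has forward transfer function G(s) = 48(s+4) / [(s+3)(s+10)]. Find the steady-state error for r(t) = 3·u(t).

15/37

System type = 0 (no poles at s=0).
K_p = lim_{s→0} G(s) = 48·4 / (3·10) = 6.4.
e_ss = 3/(1 + K_p) = 3/7.4 = 15/37.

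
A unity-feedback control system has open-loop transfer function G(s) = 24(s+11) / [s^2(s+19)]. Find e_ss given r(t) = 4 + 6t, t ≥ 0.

Two free integrators in G(s): this is a type 2 system. Treating each term separately:
  • 4: tracked with zero error.
  • 6t: tracked with zero error.
Total e_ss = 0.

0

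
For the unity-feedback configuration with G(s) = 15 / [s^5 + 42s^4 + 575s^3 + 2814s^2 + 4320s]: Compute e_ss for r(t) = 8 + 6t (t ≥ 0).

The denominator has no term below 4320s — 1 pole at s=0, type 1. By superposition:
  • 8: tracked with zero error.
  • 6t: e_ss = 6/K_v with K_v=1/288 → 1728.
Total e_ss = 1728.

1728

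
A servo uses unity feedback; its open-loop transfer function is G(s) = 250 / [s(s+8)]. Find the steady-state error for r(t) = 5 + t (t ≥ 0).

G(s) has one factor of s in the denominator, so the system is type 1. By superposition:
  • 5: tracked with zero error.
  • t: e_ss = 1/K_v with K_v=31.25 → 0.032.
Total e_ss = 0.032.

0.032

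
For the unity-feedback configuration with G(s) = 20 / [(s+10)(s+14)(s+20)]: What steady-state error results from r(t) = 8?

The open loop has no poles at the origin → type 0 system.
K_p = lim_{s→0} G(s) = 20 / (10·14·20) = 1/140.
e_ss = 8/(1 + K_p) = 8/(141/140) = 1120/141.

1120/141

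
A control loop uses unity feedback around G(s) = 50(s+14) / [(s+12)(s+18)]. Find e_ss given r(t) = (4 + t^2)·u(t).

infinity

System type = 0 (no poles at s=0). Taking each input component in turn:
  • 4: e_ss = 4/(1+K_p) with K_p=175/54 → 216/229.
  • t^2: a type-0 system cannot track it, e_ss → ∞.
The unbounded component dominates.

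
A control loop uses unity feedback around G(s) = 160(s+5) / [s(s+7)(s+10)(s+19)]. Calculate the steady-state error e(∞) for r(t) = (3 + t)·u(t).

The open loop has one pole at the origin → type 1 system. By superposition:
  • 3: tracked with zero error.
  • t: e_ss = 1/K_v with K_v=80/133 → 1.6625.
Total e_ss = 1.6625.

1.6625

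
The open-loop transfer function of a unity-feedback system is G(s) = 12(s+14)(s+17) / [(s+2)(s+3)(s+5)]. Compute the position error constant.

95.2

G(s) has no factors of s in the denominator, so the system is type 0.
K_p = lim_{s→0} G(s) = 12·14·17 / (2·3·5) = 95.2.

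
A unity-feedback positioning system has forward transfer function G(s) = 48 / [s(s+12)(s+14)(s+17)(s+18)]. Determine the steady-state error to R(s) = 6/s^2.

6426

System type = 1 (one pole at s=0).
K_v = lim_{s→0} s·G(s) = 48 / (12·14·17·18) = 1/1071.
e_ss = 6/K_v = 6/(1/1071) = 6426.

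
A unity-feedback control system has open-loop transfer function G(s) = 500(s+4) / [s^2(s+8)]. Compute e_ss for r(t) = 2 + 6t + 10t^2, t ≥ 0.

0.08

The open loop has two poles at the origin → type 2 system. Treating each term separately:
  • 2: tracked with zero error.
  • 6t: tracked with zero error.
  • 10t^2: e_ss = 20/K_a with K_a=250 → 0.08.
Total e_ss = 0.08.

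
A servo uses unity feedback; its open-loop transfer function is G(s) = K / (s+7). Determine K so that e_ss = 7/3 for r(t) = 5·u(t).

The open loop has no poles at the origin → type 0 system.
K_p = lim_{s→0} G(s) = K / (7) = (1/7)·K.
e_ss = 5/(1 + K_p) = 7/3 ⇒ 1 + (1/7)·K = 15/7 ⇒ K = 8.

8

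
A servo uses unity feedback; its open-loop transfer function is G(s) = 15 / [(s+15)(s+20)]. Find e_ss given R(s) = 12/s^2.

G(s) has no factors of s in the denominator, so the system is type 0.
For a type-0 system K_v = 0, so e_ss to a ramp input is unbounded.

infinity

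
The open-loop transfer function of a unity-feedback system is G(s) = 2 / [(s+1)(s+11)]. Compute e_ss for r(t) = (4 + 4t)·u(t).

No free integrators in G(s): this is a type 0 system. By superposition:
  • 4: e_ss = 4/(1+K_p) with K_p=2/11 → 44/13.
  • 4t: a type-0 system cannot track it, e_ss → ∞.
The unbounded component dominates.

infinity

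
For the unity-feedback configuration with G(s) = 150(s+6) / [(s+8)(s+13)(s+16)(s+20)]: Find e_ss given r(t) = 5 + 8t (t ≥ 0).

infinity

System type = 0 (no poles at s=0). Treating each term separately:
  • 5: e_ss = 5/(1+K_p) with K_p=45/1664 → 8320/1709.
  • 8t: a type-0 system cannot track it, e_ss → ∞.
The unbounded component dominates.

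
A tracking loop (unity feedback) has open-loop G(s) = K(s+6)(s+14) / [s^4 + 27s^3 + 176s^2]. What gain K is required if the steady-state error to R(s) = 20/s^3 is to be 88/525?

Lowest-order denominator term is 176s^2, so the open loop has 2 poles at the origin → type 2 system.
K_a = lim_{s→0} s^2·G(s) = K·6·14 / 176 = (21/44)·K.
e_ss = 20/K_a = 88/525 ⇒ K_a = 2625/22 ⇒ K = (2625/22)/(21/44) = 250.

250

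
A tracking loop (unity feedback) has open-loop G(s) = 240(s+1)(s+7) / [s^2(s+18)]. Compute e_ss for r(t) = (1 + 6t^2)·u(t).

9/70

The open loop has two poles at the origin → type 2 system. By superposition:
  • 1: tracked with zero error.
  • 6t^2: e_ss = 12/K_a with K_a=280/3 → 9/70.
Total e_ss = 9/70.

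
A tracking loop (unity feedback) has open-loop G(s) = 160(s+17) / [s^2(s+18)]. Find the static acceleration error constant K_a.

1360/9

Two free integrators in G(s): this is a type 2 system.
K_a = lim_{s→0} s^2·G(s) = 160·17 / (18) = 1360/9.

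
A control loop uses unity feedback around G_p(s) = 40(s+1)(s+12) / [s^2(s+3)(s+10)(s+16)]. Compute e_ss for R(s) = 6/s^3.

6

G_p(s) has two factors of s in the denominator, so the system is type 2.
K_a = lim_{s→0} s^2·G_p(s) = 40·1·12 / (3·10·16) = 1.
r(t) = 3t^2 gives R(s) = 6/s^3.
e_ss = 6/K_a = 6/1 = 6.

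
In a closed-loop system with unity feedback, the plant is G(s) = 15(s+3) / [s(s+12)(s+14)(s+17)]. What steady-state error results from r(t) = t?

The open loop has one pole at the origin → type 1 system.
K_v = lim_{s→0} s·G(s) = 15·3 / (12·14·17) = 15/952.
e_ss = 1/K_v = 1/(15/952) = 952/15.

952/15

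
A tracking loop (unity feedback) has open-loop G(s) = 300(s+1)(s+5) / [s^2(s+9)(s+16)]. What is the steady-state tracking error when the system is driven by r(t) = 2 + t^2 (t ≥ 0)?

0.192

Two free integrators in G(s): this is a type 2 system. Taking each input component in turn:
  • 2: tracked with zero error.
  • t^2: e_ss = 2/K_a with K_a=125/12 → 0.192.
Total e_ss = 0.192.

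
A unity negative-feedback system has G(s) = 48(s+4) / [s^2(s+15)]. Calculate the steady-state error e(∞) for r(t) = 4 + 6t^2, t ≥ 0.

0.9375

The open loop has two poles at the origin → type 2 system. Treating each term separately:
  • 4: tracked with zero error.
  • 6t^2: e_ss = 12/K_a with K_a=12.8 → 0.9375.
Total e_ss = 0.9375.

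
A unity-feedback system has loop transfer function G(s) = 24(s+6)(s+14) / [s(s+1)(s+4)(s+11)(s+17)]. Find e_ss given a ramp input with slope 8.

System type = 1 (one pole at s=0).
K_v = lim_{s→0} s·G(s) = 24·6·14 / (1·4·11·17) = 504/187.
e_ss = 8/K_v = 8/(504/187) = 187/63.

187/63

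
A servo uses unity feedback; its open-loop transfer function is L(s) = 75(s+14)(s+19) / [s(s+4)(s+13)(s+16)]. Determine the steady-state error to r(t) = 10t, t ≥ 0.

832/1995

One free integrator in L(s): this is a type 1 system.
K_v = lim_{s→0} s·L(s) = 75·14·19 / (4·13·16) = 9975/416.
e_ss = 10/K_v = 10/(9975/416) = 832/1995.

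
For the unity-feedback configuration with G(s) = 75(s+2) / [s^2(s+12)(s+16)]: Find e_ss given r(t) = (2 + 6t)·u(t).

System type = 2 (two poles at s=0). Taking each input component in turn:
  • 2: tracked with zero error.
  • 6t: tracked with zero error.
Total e_ss = 0.

0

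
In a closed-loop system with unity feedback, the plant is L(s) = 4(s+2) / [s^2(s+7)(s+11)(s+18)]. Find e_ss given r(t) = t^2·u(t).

346.5

System type = 2 (two poles at s=0).
K_a = lim_{s→0} s^2·L(s) = 4·2 / (7·11·18) = 4/693.
r(t) = t^2 gives R(s) = 2/s^3.
e_ss = 2/K_a = 2/(4/693) = 346.5.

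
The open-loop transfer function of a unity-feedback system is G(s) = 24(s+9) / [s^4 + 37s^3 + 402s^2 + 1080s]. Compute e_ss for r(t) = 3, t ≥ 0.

Lowest-order denominator term is 1080s, so the open loop has 1 pole at the origin → type 1 system.
A type-1 system has K_p = ∞, so it tracks a step input with zero steady-state error.

0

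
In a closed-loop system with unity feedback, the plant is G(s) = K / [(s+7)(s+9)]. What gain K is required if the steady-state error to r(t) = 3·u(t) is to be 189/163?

The open loop has no poles at the origin → type 0 system.
K_p = lim_{s→0} G(s) = K / (7·9) = (1/63)·K.
e_ss = 3/(1 + K_p) = 189/163 ⇒ 1 + (1/63)·K = 163/63 ⇒ K = 100.

100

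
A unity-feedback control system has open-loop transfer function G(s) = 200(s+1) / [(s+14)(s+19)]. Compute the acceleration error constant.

0

G(s) has no factors of s in the denominator, so the system is type 0.
K_a = lim_{s→0} s^2·G(s) = 0 (the extra factor of s kills the finite limit).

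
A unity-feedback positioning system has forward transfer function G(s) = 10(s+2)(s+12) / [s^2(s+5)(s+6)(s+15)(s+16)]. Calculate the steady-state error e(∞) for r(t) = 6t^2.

360

The open loop has two poles at the origin → type 2 system.
K_a = lim_{s→0} s^2·G(s) = 10·2·12 / (5·6·15·16) = 1/30.
r(t) = 6t^2 gives R(s) = 12/s^3.
e_ss = 12/K_a = 12/(1/30) = 360.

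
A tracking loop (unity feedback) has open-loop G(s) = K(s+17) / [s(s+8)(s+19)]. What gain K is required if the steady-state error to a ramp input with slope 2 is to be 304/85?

G(s) has one factor of s in the denominator, so the system is type 1.
K_v = lim_{s→0} s·G(s) = K·17 / (8·19) = (17/152)·K.
e_ss = 2/K_v = 304/85 ⇒ K_v = 85/152 ⇒ K = (85/152)/(17/152) = 5.

5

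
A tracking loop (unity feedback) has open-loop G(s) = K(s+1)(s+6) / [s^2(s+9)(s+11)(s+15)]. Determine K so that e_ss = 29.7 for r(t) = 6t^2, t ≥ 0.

100

Two free integrators in G(s): this is a type 2 system.
K_a = lim_{s→0} s^2·G(s) = K·1·6 / (9·11·15) = (2/495)·K.
e_ss = 12/K_a = 29.7 ⇒ K_a = 40/99 ⇒ K = (40/99)/(2/495) = 100.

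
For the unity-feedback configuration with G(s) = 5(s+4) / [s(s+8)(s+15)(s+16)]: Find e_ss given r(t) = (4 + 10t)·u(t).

One free integrator in G(s): this is a type 1 system. Treating each term separately:
  • 4: tracked with zero error.
  • 10t: e_ss = 10/K_v with K_v=1/96 → 960.
Total e_ss = 960.

960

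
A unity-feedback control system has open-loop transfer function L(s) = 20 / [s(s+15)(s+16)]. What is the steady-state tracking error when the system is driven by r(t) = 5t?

One free integrator in L(s): this is a type 1 system.
K_v = lim_{s→0} s·L(s) = 20 / (15·16) = 1/12.
e_ss = 5/K_v = 5/(1/12) = 60.

60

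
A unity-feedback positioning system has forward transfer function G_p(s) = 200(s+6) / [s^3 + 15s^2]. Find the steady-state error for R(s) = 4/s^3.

0.05

The denominator has no term below 15s^2 — 2 poles at s=0, type 2.
K_a = lim_{s→0} s^2·G_p(s) = 200·6 / 15 = 80.
r(t) = 2t^2 gives R(s) = 4/s^3.
e_ss = 4/K_a = 4/80 = 0.05.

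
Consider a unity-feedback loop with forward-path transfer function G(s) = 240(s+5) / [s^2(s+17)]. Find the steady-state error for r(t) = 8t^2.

The open loop has two poles at the origin → type 2 system.
K_a = lim_{s→0} s^2·G(s) = 240·5 / (17) = 1200/17.
r(t) = 8t^2 gives R(s) = 16/s^3.
e_ss = 16/K_a = 16/(1200/17) = 17/75.

17/75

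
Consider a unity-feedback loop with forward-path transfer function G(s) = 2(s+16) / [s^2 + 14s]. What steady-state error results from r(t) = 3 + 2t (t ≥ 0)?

0.875

Lowest-order denominator term is 14s, so the open loop has 1 pole at the origin → type 1 system. Taking each input component in turn:
  • 3: tracked with zero error.
  • 2t: e_ss = 2/K_v with K_v=16/7 → 0.875.
Total e_ss = 0.875.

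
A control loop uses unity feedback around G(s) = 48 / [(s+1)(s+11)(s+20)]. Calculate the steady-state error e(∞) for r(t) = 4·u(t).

System type = 0 (no poles at s=0).
K_p = lim_{s→0} G(s) = 48 / (1·11·20) = 12/55.
e_ss = 4/(1 + K_p) = 4/(67/55) = 220/67.

220/67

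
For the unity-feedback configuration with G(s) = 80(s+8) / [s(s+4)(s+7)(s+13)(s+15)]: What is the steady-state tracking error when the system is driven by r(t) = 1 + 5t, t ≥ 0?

The open loop has one pole at the origin → type 1 system. Treating each term separately:
  • 1: tracked with zero error.
  • 5t: e_ss = 5/K_v with K_v=32/273 → 1365/32.
Total e_ss = 1365/32.

1365/32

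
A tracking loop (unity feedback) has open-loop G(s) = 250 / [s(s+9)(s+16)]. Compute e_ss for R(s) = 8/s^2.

System type = 1 (one pole at s=0).
K_v = lim_{s→0} s·G(s) = 250 / (9·16) = 125/72.
e_ss = 8/K_v = 8/(125/72) = 4.608.

4.608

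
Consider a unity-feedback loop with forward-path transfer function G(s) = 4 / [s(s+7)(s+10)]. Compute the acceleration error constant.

0

One free integrator in G(s): this is a type 1 system.
K_a = lim_{s→0} s^2·G(s) = 0 (the extra factor of s kills the finite limit).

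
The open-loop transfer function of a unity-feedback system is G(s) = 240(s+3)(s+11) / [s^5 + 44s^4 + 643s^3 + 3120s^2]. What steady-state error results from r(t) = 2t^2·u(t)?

Factoring s^2 from the denominator leaves a polynomial with constant term 3120, so the system is type 2.
K_a = lim_{s→0} s^2·G(s) = 240·3·11 / 3120 = 33/13.
r(t) = 2t^2 gives R(s) = 4/s^3.
e_ss = 4/K_a = 4/(33/13) = 52/33.

52/33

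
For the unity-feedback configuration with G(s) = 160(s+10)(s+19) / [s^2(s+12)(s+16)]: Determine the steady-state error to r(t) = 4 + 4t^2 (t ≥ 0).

Two free integrators in G(s): this is a type 2 system. Treating each term separately:
  • 4: tracked with zero error.
  • 4t^2: e_ss = 8/K_a with K_a=475/3 → 24/475.
Total e_ss = 24/475.

24/475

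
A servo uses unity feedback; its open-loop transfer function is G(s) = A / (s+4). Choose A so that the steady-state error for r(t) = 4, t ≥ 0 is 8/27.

System type = 0 (no poles at s=0).
K_p = lim_{s→0} G(s) = A / (4) = 0.25·A.
e_ss = 4/(1 + K_p) = 8/27 ⇒ 1 + 0.25·A = 13.5 ⇒ A = 50.

50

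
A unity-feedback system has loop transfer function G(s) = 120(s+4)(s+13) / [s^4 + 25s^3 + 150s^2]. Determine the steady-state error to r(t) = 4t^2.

The denominator has no term below 150s^2 — 2 poles at s=0, type 2.
K_a = lim_{s→0} s^2·G(s) = 120·4·13 / 150 = 41.6.
r(t) = 4t^2 gives R(s) = 8/s^3.
e_ss = 8/K_a = 8/41.6 = 5/26.

5/26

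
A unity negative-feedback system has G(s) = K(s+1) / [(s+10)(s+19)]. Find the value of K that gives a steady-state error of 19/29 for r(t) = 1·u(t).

100

No free integrators in G(s): this is a type 0 system.
K_p = lim_{s→0} G(s) = K·1 / (10·19) = (1/190)·K.
e_ss = 1/(1 + K_p) = 19/29 ⇒ 1 + (1/190)·K = 29/19 ⇒ K = 100.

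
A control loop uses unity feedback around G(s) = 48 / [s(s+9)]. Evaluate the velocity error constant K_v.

16/3

System type = 1 (one pole at s=0).
K_v = lim_{s→0} s·G(s) = 48 / (9) = 16/3.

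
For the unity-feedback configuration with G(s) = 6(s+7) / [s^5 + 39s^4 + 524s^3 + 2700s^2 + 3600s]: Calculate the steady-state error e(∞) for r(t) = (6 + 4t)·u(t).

2400/7

Lowest-order denominator term is 3600s, so the open loop has 1 pole at the origin → type 1 system. Taking each input component in turn:
  • 6: tracked with zero error.
  • 4t: e_ss = 4/K_v with K_v=7/600 → 2400/7.
Total e_ss = 2400/7.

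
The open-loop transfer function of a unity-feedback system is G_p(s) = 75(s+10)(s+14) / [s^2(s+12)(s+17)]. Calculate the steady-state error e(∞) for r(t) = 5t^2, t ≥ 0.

34/175

System type = 2 (two poles at s=0).
K_a = lim_{s→0} s^2·G_p(s) = 75·10·14 / (12·17) = 875/17.
r(t) = 5t^2 gives R(s) = 10/s^3.
e_ss = 10/K_a = 10/(875/17) = 34/175.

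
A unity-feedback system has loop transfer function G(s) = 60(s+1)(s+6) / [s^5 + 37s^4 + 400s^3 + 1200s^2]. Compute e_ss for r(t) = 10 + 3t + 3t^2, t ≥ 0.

20

Factoring s^2 from the denominator leaves a polynomial with constant term 1200, so the system is type 2. By superposition:
  • 10: tracked with zero error.
  • 3t: tracked with zero error.
  • 3t^2: e_ss = 6/K_a with K_a=0.3 → 20.
Total e_ss = 20.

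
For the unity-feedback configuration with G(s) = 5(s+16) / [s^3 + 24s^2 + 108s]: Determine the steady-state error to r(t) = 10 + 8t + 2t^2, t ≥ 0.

infinity

The denominator has no term below 108s — 1 pole at s=0, type 1. Taking each input component in turn:
  • 10: tracked with zero error.
  • 8t: e_ss = 8/K_v with K_v=20/27 → 10.8.
  • 2t^2: a type-1 system cannot track it, e_ss → ∞.
The unbounded component dominates.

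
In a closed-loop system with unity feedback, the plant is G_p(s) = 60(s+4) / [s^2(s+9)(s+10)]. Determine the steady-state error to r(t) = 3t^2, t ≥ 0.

Two free integrators in G_p(s): this is a type 2 system.
K_a = lim_{s→0} s^2·G_p(s) = 60·4 / (9·10) = 8/3.
r(t) = 3t^2 gives R(s) = 6/s^3.
e_ss = 6/K_a = 6/(8/3) = 2.25.

2.25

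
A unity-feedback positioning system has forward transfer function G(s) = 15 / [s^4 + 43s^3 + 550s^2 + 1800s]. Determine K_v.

1/120

Lowest-order denominator term is 1800s, so the open loop has 1 pole at the origin → type 1 system.
K_v = lim_{s→0} s·G(s) = 15 / 1800 = 1/120.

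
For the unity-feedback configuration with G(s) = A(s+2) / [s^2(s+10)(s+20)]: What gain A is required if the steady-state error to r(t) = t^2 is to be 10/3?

60

The open loop has two poles at the origin → type 2 system.
K_a = lim_{s→0} s^2·G(s) = A·2 / (10·20) = 0.01·A.
e_ss = 2/K_a = 10/3 ⇒ K_a = 0.6 ⇒ A = 0.6/0.01 = 60.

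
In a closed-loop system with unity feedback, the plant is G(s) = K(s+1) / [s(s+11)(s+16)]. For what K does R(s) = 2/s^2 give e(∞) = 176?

2

G(s) has one factor of s in the denominator, so the system is type 1.
K_v = lim_{s→0} s·G(s) = K·1 / (11·16) = (1/176)·K.
e_ss = 2/K_v = 176 ⇒ K_v = 1/88 ⇒ K = (1/88)/(1/176) = 2.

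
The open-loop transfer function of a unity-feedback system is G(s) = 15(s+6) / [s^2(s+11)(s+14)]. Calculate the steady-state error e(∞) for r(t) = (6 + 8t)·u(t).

System type = 2 (two poles at s=0). By superposition:
  • 6: tracked with zero error.
  • 8t: tracked with zero error.
Total e_ss = 0.

0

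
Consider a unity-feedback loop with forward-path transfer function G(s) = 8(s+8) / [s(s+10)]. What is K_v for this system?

System type = 1 (one pole at s=0).
K_v = lim_{s→0} s·G(s) = 8·8 / (10) = 6.4.

6.4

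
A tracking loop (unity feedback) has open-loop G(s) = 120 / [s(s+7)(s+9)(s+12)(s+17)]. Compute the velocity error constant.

The open loop has one pole at the origin → type 1 system.
K_v = lim_{s→0} s·G(s) = 120 / (7·9·12·17) = 10/1071.

10/1071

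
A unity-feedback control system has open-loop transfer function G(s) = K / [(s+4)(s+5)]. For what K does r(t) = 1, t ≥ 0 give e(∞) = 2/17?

150

System type = 0 (no poles at s=0).
K_p = lim_{s→0} G(s) = K / (4·5) = 0.05·K.
e_ss = 1/(1 + K_p) = 2/17 ⇒ 1 + 0.05·K = 8.5 ⇒ K = 150.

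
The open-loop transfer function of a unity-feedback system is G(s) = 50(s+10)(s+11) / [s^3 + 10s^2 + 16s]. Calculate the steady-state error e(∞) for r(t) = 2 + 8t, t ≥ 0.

The denominator has no term below 16s — 1 pole at s=0, type 1. By superposition:
  • 2: tracked with zero error.
  • 8t: e_ss = 8/K_v with K_v=343.75 → 32/1375.
Total e_ss = 32/1375.

32/1375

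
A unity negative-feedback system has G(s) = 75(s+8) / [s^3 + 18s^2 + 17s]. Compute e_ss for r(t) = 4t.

Lowest-order denominator term is 17s, so the open loop has 1 pole at the origin → type 1 system.
K_v = lim_{s→0} s·G(s) = 75·8 / 17 = 600/17.
e_ss = 4/K_v = 4/(600/17) = 17/150.

17/150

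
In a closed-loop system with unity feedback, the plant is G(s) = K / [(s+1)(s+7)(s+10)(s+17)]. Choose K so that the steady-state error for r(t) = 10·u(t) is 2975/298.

No free integrators in G(s): this is a type 0 system.
K_p = lim_{s→0} G(s) = K / (1·7·10·17) = (1/1190)·K.
e_ss = 10/(1 + K_p) = 2975/298 ⇒ 1 + (1/1190)·K = 596/595 ⇒ K = 2.

2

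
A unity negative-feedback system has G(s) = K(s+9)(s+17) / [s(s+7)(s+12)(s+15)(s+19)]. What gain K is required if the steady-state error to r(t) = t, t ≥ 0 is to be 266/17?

10

G(s) has one factor of s in the denominator, so the system is type 1.
K_v = lim_{s→0} s·G(s) = K·9·17 / (7·12·15·19) = (17/2660)·K.
e_ss = 1/K_v = 266/17 ⇒ K_v = 17/266 ⇒ K = (17/266)/(17/2660) = 10.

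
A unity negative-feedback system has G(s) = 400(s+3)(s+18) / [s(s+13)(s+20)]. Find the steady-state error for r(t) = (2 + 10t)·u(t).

System type = 1 (one pole at s=0). Treating each term separately:
  • 2: tracked with zero error.
  • 10t: e_ss = 10/K_v with K_v=1080/13 → 13/108.
Total e_ss = 13/108.

13/108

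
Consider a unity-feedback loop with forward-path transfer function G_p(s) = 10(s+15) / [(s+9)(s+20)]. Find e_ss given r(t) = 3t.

No free integrators in G_p(s): this is a type 0 system.
K_v = lim_{s→0} s·G_p(s) = 0; the steady-state error to this ramp input grows without bound.

infinity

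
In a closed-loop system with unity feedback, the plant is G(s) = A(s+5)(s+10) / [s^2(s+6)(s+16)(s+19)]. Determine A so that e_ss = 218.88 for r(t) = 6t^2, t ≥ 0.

The open loop has two poles at the origin → type 2 system.
K_a = lim_{s→0} s^2·G(s) = A·5·10 / (6·16·19) = (25/912)·A.
e_ss = 12/K_a = 218.88 ⇒ K_a = 25/456 ⇒ A = (25/456)/(25/912) = 2.

2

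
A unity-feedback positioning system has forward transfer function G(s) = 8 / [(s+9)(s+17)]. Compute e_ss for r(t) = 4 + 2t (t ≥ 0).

infinity

G(s) has no factors of s in the denominator, so the system is type 0. Treating each term separately:
  • 4: e_ss = 4/(1+K_p) with K_p=8/153 → 612/161.
  • 2t: a type-0 system cannot track it, e_ss → ∞.
The unbounded component dominates.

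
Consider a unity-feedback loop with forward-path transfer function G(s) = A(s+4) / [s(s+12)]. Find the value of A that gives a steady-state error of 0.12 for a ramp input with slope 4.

100

The open loop has one pole at the origin → type 1 system.
K_v = lim_{s→0} s·G(s) = A·4 / (12) = (1/3)·A.
e_ss = 4/K_v = 0.12 ⇒ K_v = 100/3 ⇒ A = (100/3)/(1/3) = 100.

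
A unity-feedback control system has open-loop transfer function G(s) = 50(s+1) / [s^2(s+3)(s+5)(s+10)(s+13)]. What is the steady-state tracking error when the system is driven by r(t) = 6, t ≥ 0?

0

The open loop has two poles at the origin → type 2 system.
K_p = ∞ for a type-2 system; e_ss to a step is zero.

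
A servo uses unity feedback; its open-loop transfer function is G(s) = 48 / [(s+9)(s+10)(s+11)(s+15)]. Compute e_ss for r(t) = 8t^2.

infinity

No free integrators in G(s): this is a type 0 system.
For a type-0 system K_a = 0, so e_ss to a parabolic input is unbounded.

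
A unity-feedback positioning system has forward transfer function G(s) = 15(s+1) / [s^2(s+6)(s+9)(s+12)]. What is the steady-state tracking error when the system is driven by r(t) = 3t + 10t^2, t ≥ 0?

The open loop has two poles at the origin → type 2 system. By superposition:
  • 3t: tracked with zero error.
  • 10t^2: e_ss = 20/K_a with K_a=5/216 → 864.
Total e_ss = 864.

864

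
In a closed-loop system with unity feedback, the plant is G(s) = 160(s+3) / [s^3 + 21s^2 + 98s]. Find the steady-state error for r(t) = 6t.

Lowest-order denominator term is 98s, so the open loop has 1 pole at the origin → type 1 system.
K_v = lim_{s→0} s·G(s) = 160·3 / 98 = 240/49.
e_ss = 6/K_v = 6/(240/49) = 1.225.

1.225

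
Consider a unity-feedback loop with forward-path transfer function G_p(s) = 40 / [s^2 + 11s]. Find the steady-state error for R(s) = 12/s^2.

The denominator has no term below 11s — 1 pole at s=0, type 1.
K_v = lim_{s→0} s·G_p(s) = 40 / 11 = 40/11.
e_ss = 12/K_v = 12/(40/11) = 3.3.

3.3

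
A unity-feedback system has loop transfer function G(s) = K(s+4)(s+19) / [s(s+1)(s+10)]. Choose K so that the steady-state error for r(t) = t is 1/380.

G(s) has one factor of s in the denominator, so the system is type 1.
K_v = lim_{s→0} s·G(s) = K·4·19 / (1·10) = 7.6·K.
e_ss = 1/K_v = 1/380 ⇒ K_v = 380 ⇒ K = 380/7.6 = 50.

50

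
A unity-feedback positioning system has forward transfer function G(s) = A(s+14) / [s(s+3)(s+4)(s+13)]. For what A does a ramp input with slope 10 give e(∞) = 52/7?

15

The open loop has one pole at the origin → type 1 system.
K_v = lim_{s→0} s·G(s) = A·14 / (3·4·13) = (7/78)·A.
e_ss = 10/K_v = 52/7 ⇒ K_v = 35/26 ⇒ A = (35/26)/(7/78) = 15.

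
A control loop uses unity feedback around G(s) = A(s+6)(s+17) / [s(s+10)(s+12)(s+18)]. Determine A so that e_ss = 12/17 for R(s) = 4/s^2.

One free integrator in G(s): this is a type 1 system.
K_v = lim_{s→0} s·G(s) = A·6·17 / (10·12·18) = (17/360)·A.
e_ss = 4/K_v = 12/17 ⇒ K_v = 17/3 ⇒ A = (17/3)/(17/360) = 120.

120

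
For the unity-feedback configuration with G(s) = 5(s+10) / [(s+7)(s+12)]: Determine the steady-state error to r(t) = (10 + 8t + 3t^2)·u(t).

infinity

System type = 0 (no poles at s=0). Taking each input component in turn:
  • 10: e_ss = 10/(1+K_p) with K_p=25/42 → 420/67.
  • 8t: a type-0 system cannot track it, e_ss → ∞.
  • 3t^2: a type-0 system cannot track it, e_ss → ∞.
The unbounded component dominates.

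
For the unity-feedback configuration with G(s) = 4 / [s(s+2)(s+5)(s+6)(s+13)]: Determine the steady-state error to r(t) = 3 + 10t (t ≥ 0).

1950

The open loop has one pole at the origin → type 1 system. Taking each input component in turn:
  • 3: tracked with zero error.
  • 10t: e_ss = 10/K_v with K_v=1/195 → 1950.
Total e_ss = 1950.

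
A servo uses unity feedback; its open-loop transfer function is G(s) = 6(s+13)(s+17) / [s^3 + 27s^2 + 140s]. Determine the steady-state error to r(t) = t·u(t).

70/663

Factoring s from the denominator leaves a polynomial with constant term 140, so the system is type 1.
K_v = lim_{s→0} s·G(s) = 6·13·17 / 140 = 663/70.
e_ss = 1/K_v = 1/(663/70) = 70/663.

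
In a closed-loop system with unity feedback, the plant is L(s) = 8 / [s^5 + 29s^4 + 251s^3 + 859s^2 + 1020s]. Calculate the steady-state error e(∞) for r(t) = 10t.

Factoring s from the denominator leaves a polynomial with constant term 1020, so the system is type 1.
K_v = lim_{s→0} s·L(s) = 8 / 1020 = 2/255.
e_ss = 10/K_v = 10/(2/255) = 1275.

1275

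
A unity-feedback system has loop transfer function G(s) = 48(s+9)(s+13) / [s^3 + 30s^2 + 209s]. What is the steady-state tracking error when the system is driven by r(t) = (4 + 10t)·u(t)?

1045/2808

The denominator has no term below 209s — 1 pole at s=0, type 1. Taking each input component in turn:
  • 4: tracked with zero error.
  • 10t: e_ss = 10/K_v with K_v=5616/209 → 1045/2808.
Total e_ss = 1045/2808.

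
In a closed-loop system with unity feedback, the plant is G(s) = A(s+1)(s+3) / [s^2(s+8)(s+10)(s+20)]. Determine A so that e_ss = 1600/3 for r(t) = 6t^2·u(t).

G(s) has two factors of s in the denominator, so the system is type 2.
K_a = lim_{s→0} s^2·G(s) = A·1·3 / (8·10·20) = (3/1600)·A.
e_ss = 12/K_a = 1600/3 ⇒ K_a = 0.0225 ⇒ A = 0.0225/(3/1600) = 12.

12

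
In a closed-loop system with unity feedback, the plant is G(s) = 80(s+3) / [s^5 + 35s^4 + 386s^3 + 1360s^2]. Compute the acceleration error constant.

Factoring s^2 from the denominator leaves a polynomial with constant term 1360, so the system is type 2.
K_a = lim_{s→0} s^2·G(s) = 80·3 / 1360 = 3/17.

3/17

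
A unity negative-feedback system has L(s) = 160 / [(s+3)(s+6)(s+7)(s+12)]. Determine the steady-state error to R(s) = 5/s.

945/209

No free integrators in L(s): this is a type 0 system.
K_p = lim_{s→0} L(s) = 160 / (3·6·7·12) = 20/189.
e_ss = 5/(1 + K_p) = 5/(209/189) = 945/209.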